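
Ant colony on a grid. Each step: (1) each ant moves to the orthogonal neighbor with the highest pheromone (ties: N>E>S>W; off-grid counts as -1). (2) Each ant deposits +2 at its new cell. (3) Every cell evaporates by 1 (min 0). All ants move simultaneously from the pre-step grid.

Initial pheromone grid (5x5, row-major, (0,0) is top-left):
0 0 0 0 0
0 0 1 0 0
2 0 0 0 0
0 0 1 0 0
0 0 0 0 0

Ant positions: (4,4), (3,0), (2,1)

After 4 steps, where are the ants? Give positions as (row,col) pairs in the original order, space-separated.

Step 1: ant0:(4,4)->N->(3,4) | ant1:(3,0)->N->(2,0) | ant2:(2,1)->W->(2,0)
  grid max=5 at (2,0)
Step 2: ant0:(3,4)->N->(2,4) | ant1:(2,0)->N->(1,0) | ant2:(2,0)->N->(1,0)
  grid max=4 at (2,0)
Step 3: ant0:(2,4)->N->(1,4) | ant1:(1,0)->S->(2,0) | ant2:(1,0)->S->(2,0)
  grid max=7 at (2,0)
Step 4: ant0:(1,4)->N->(0,4) | ant1:(2,0)->N->(1,0) | ant2:(2,0)->N->(1,0)
  grid max=6 at (2,0)

(0,4) (1,0) (1,0)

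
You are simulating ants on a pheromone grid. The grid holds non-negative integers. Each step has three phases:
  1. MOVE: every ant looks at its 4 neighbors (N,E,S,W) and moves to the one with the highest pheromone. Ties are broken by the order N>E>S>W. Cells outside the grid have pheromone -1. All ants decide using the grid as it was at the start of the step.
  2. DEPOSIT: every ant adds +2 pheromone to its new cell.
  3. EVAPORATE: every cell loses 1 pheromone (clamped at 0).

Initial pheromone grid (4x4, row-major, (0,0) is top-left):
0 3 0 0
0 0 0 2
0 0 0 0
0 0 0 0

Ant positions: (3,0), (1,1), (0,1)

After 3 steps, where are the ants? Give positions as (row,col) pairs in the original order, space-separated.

Step 1: ant0:(3,0)->N->(2,0) | ant1:(1,1)->N->(0,1) | ant2:(0,1)->E->(0,2)
  grid max=4 at (0,1)
Step 2: ant0:(2,0)->N->(1,0) | ant1:(0,1)->E->(0,2) | ant2:(0,2)->W->(0,1)
  grid max=5 at (0,1)
Step 3: ant0:(1,0)->N->(0,0) | ant1:(0,2)->W->(0,1) | ant2:(0,1)->E->(0,2)
  grid max=6 at (0,1)

(0,0) (0,1) (0,2)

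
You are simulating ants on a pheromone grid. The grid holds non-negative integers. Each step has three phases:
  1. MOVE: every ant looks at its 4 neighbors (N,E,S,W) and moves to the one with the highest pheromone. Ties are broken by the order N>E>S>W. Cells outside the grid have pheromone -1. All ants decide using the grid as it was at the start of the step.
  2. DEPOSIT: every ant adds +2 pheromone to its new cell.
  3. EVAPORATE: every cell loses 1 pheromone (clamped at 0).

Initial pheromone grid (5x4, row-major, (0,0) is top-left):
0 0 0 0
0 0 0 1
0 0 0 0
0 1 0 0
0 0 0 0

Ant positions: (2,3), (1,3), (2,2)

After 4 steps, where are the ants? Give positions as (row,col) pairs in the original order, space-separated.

Step 1: ant0:(2,3)->N->(1,3) | ant1:(1,3)->N->(0,3) | ant2:(2,2)->N->(1,2)
  grid max=2 at (1,3)
Step 2: ant0:(1,3)->N->(0,3) | ant1:(0,3)->S->(1,3) | ant2:(1,2)->E->(1,3)
  grid max=5 at (1,3)
Step 3: ant0:(0,3)->S->(1,3) | ant1:(1,3)->N->(0,3) | ant2:(1,3)->N->(0,3)
  grid max=6 at (1,3)
Step 4: ant0:(1,3)->N->(0,3) | ant1:(0,3)->S->(1,3) | ant2:(0,3)->S->(1,3)
  grid max=9 at (1,3)

(0,3) (1,3) (1,3)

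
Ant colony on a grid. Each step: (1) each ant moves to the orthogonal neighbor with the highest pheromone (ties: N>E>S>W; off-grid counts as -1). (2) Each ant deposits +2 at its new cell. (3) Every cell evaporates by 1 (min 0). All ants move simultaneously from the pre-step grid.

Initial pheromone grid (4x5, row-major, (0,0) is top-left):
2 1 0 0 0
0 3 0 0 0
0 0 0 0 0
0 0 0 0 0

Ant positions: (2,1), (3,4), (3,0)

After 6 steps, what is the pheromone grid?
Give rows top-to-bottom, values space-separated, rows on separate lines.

After step 1: ants at (1,1),(2,4),(2,0)
  1 0 0 0 0
  0 4 0 0 0
  1 0 0 0 1
  0 0 0 0 0
After step 2: ants at (0,1),(1,4),(1,0)
  0 1 0 0 0
  1 3 0 0 1
  0 0 0 0 0
  0 0 0 0 0
After step 3: ants at (1,1),(0,4),(1,1)
  0 0 0 0 1
  0 6 0 0 0
  0 0 0 0 0
  0 0 0 0 0
After step 4: ants at (0,1),(1,4),(0,1)
  0 3 0 0 0
  0 5 0 0 1
  0 0 0 0 0
  0 0 0 0 0
After step 5: ants at (1,1),(0,4),(1,1)
  0 2 0 0 1
  0 8 0 0 0
  0 0 0 0 0
  0 0 0 0 0
After step 6: ants at (0,1),(1,4),(0,1)
  0 5 0 0 0
  0 7 0 0 1
  0 0 0 0 0
  0 0 0 0 0

0 5 0 0 0
0 7 0 0 1
0 0 0 0 0
0 0 0 0 0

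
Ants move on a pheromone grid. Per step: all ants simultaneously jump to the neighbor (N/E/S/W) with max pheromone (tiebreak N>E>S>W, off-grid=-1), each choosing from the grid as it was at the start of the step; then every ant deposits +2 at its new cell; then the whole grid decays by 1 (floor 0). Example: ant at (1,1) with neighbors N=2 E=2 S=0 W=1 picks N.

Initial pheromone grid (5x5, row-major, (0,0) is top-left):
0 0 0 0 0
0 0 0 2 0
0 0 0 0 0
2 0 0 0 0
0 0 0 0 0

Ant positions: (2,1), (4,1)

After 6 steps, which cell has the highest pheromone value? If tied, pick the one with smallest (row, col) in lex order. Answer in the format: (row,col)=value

Answer: (3,0)=2

Derivation:
Step 1: ant0:(2,1)->N->(1,1) | ant1:(4,1)->N->(3,1)
  grid max=1 at (1,1)
Step 2: ant0:(1,1)->N->(0,1) | ant1:(3,1)->W->(3,0)
  grid max=2 at (3,0)
Step 3: ant0:(0,1)->E->(0,2) | ant1:(3,0)->N->(2,0)
  grid max=1 at (0,2)
Step 4: ant0:(0,2)->E->(0,3) | ant1:(2,0)->S->(3,0)
  grid max=2 at (3,0)
Step 5: ant0:(0,3)->E->(0,4) | ant1:(3,0)->N->(2,0)
  grid max=1 at (0,4)
Step 6: ant0:(0,4)->S->(1,4) | ant1:(2,0)->S->(3,0)
  grid max=2 at (3,0)
Final grid:
  0 0 0 0 0
  0 0 0 0 1
  0 0 0 0 0
  2 0 0 0 0
  0 0 0 0 0
Max pheromone 2 at (3,0)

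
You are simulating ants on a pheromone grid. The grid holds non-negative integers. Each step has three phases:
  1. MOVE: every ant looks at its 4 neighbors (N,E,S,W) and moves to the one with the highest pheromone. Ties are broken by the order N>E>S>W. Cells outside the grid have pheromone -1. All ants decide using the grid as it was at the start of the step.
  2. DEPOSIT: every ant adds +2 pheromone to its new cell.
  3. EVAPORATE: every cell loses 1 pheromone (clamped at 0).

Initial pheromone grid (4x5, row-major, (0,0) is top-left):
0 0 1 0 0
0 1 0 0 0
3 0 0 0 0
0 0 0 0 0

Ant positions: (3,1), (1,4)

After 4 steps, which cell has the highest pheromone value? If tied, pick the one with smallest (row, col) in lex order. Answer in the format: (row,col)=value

Step 1: ant0:(3,1)->N->(2,1) | ant1:(1,4)->N->(0,4)
  grid max=2 at (2,0)
Step 2: ant0:(2,1)->W->(2,0) | ant1:(0,4)->S->(1,4)
  grid max=3 at (2,0)
Step 3: ant0:(2,0)->N->(1,0) | ant1:(1,4)->N->(0,4)
  grid max=2 at (2,0)
Step 4: ant0:(1,0)->S->(2,0) | ant1:(0,4)->S->(1,4)
  grid max=3 at (2,0)
Final grid:
  0 0 0 0 0
  0 0 0 0 1
  3 0 0 0 0
  0 0 0 0 0
Max pheromone 3 at (2,0)

Answer: (2,0)=3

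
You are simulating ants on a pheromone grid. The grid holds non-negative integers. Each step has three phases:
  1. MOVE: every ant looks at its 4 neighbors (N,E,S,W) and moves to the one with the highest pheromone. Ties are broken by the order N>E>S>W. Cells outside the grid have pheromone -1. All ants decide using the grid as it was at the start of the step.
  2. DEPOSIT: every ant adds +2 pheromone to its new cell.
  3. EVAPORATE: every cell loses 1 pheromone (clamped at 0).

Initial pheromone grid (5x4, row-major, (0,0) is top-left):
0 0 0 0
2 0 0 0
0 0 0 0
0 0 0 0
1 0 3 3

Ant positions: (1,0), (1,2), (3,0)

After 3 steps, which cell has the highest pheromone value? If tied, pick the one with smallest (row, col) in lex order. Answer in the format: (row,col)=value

Answer: (4,0)=2

Derivation:
Step 1: ant0:(1,0)->N->(0,0) | ant1:(1,2)->N->(0,2) | ant2:(3,0)->S->(4,0)
  grid max=2 at (4,0)
Step 2: ant0:(0,0)->S->(1,0) | ant1:(0,2)->E->(0,3) | ant2:(4,0)->N->(3,0)
  grid max=2 at (1,0)
Step 3: ant0:(1,0)->N->(0,0) | ant1:(0,3)->S->(1,3) | ant2:(3,0)->S->(4,0)
  grid max=2 at (4,0)
Final grid:
  1 0 0 0
  1 0 0 1
  0 0 0 0
  0 0 0 0
  2 0 0 0
Max pheromone 2 at (4,0)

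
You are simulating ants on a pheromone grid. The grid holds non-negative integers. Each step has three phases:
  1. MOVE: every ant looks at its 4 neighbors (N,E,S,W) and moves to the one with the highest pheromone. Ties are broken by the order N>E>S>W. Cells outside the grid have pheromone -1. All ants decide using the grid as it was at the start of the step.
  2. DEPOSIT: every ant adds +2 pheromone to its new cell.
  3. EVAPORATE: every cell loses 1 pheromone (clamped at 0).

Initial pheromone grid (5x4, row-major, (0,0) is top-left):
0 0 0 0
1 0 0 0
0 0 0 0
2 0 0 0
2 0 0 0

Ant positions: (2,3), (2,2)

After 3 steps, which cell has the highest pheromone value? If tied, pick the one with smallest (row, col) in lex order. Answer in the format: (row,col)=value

Answer: (1,2)=3

Derivation:
Step 1: ant0:(2,3)->N->(1,3) | ant1:(2,2)->N->(1,2)
  grid max=1 at (1,2)
Step 2: ant0:(1,3)->W->(1,2) | ant1:(1,2)->E->(1,3)
  grid max=2 at (1,2)
Step 3: ant0:(1,2)->E->(1,3) | ant1:(1,3)->W->(1,2)
  grid max=3 at (1,2)
Final grid:
  0 0 0 0
  0 0 3 3
  0 0 0 0
  0 0 0 0
  0 0 0 0
Max pheromone 3 at (1,2)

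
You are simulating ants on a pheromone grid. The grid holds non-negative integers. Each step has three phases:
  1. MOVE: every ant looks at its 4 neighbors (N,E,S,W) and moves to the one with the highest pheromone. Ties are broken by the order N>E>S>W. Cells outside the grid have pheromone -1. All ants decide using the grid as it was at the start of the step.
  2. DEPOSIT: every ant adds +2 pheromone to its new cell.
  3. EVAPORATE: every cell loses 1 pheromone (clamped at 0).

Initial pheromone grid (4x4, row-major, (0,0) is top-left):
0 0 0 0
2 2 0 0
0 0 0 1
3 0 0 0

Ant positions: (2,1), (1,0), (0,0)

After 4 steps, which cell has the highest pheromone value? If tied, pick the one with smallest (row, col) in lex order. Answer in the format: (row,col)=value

Answer: (1,0)=10

Derivation:
Step 1: ant0:(2,1)->N->(1,1) | ant1:(1,0)->E->(1,1) | ant2:(0,0)->S->(1,0)
  grid max=5 at (1,1)
Step 2: ant0:(1,1)->W->(1,0) | ant1:(1,1)->W->(1,0) | ant2:(1,0)->E->(1,1)
  grid max=6 at (1,0)
Step 3: ant0:(1,0)->E->(1,1) | ant1:(1,0)->E->(1,1) | ant2:(1,1)->W->(1,0)
  grid max=9 at (1,1)
Step 4: ant0:(1,1)->W->(1,0) | ant1:(1,1)->W->(1,0) | ant2:(1,0)->E->(1,1)
  grid max=10 at (1,0)
Final grid:
  0 0 0 0
  10 10 0 0
  0 0 0 0
  0 0 0 0
Max pheromone 10 at (1,0)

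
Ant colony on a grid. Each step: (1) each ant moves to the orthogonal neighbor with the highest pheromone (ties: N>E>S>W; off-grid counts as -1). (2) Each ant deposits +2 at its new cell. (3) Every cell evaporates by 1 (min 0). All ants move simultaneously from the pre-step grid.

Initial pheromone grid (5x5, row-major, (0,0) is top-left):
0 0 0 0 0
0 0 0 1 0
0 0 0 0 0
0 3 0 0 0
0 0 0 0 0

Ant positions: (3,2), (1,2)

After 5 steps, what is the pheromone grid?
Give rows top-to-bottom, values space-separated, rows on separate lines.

After step 1: ants at (3,1),(1,3)
  0 0 0 0 0
  0 0 0 2 0
  0 0 0 0 0
  0 4 0 0 0
  0 0 0 0 0
After step 2: ants at (2,1),(0,3)
  0 0 0 1 0
  0 0 0 1 0
  0 1 0 0 0
  0 3 0 0 0
  0 0 0 0 0
After step 3: ants at (3,1),(1,3)
  0 0 0 0 0
  0 0 0 2 0
  0 0 0 0 0
  0 4 0 0 0
  0 0 0 0 0
After step 4: ants at (2,1),(0,3)
  0 0 0 1 0
  0 0 0 1 0
  0 1 0 0 0
  0 3 0 0 0
  0 0 0 0 0
After step 5: ants at (3,1),(1,3)
  0 0 0 0 0
  0 0 0 2 0
  0 0 0 0 0
  0 4 0 0 0
  0 0 0 0 0

0 0 0 0 0
0 0 0 2 0
0 0 0 0 0
0 4 0 0 0
0 0 0 0 0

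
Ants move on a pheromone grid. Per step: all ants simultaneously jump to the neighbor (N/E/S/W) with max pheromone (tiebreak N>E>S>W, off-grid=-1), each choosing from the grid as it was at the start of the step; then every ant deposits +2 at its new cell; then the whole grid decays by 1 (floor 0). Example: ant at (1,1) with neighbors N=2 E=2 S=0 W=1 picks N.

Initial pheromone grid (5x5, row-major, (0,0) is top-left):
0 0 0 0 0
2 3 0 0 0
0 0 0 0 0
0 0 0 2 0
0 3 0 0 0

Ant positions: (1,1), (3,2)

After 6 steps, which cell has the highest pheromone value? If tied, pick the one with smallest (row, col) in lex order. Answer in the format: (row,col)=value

Step 1: ant0:(1,1)->W->(1,0) | ant1:(3,2)->E->(3,3)
  grid max=3 at (1,0)
Step 2: ant0:(1,0)->E->(1,1) | ant1:(3,3)->N->(2,3)
  grid max=3 at (1,1)
Step 3: ant0:(1,1)->W->(1,0) | ant1:(2,3)->S->(3,3)
  grid max=3 at (1,0)
Step 4: ant0:(1,0)->E->(1,1) | ant1:(3,3)->N->(2,3)
  grid max=3 at (1,1)
Step 5: ant0:(1,1)->W->(1,0) | ant1:(2,3)->S->(3,3)
  grid max=3 at (1,0)
Step 6: ant0:(1,0)->E->(1,1) | ant1:(3,3)->N->(2,3)
  grid max=3 at (1,1)
Final grid:
  0 0 0 0 0
  2 3 0 0 0
  0 0 0 1 0
  0 0 0 2 0
  0 0 0 0 0
Max pheromone 3 at (1,1)

Answer: (1,1)=3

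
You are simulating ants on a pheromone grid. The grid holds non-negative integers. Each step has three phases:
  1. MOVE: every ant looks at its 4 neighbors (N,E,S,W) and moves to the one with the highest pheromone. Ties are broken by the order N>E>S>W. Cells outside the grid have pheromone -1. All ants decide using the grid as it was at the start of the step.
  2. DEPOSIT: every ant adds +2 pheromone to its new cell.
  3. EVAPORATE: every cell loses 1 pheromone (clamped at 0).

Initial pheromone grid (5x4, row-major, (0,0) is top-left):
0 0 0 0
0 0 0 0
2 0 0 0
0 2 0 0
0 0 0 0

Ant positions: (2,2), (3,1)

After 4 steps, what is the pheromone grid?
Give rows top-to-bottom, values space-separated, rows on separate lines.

After step 1: ants at (1,2),(2,1)
  0 0 0 0
  0 0 1 0
  1 1 0 0
  0 1 0 0
  0 0 0 0
After step 2: ants at (0,2),(3,1)
  0 0 1 0
  0 0 0 0
  0 0 0 0
  0 2 0 0
  0 0 0 0
After step 3: ants at (0,3),(2,1)
  0 0 0 1
  0 0 0 0
  0 1 0 0
  0 1 0 0
  0 0 0 0
After step 4: ants at (1,3),(3,1)
  0 0 0 0
  0 0 0 1
  0 0 0 0
  0 2 0 0
  0 0 0 0

0 0 0 0
0 0 0 1
0 0 0 0
0 2 0 0
0 0 0 0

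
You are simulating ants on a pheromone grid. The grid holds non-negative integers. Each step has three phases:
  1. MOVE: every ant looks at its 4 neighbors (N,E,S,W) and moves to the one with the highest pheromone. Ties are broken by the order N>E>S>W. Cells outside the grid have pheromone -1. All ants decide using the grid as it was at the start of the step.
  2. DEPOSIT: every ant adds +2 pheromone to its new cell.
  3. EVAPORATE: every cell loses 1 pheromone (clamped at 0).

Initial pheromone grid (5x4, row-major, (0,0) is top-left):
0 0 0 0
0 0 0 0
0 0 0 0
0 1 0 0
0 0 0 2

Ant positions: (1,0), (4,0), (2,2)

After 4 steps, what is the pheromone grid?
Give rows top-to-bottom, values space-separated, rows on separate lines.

After step 1: ants at (0,0),(3,0),(1,2)
  1 0 0 0
  0 0 1 0
  0 0 0 0
  1 0 0 0
  0 0 0 1
After step 2: ants at (0,1),(2,0),(0,2)
  0 1 1 0
  0 0 0 0
  1 0 0 0
  0 0 0 0
  0 0 0 0
After step 3: ants at (0,2),(1,0),(0,1)
  0 2 2 0
  1 0 0 0
  0 0 0 0
  0 0 0 0
  0 0 0 0
After step 4: ants at (0,1),(0,0),(0,2)
  1 3 3 0
  0 0 0 0
  0 0 0 0
  0 0 0 0
  0 0 0 0

1 3 3 0
0 0 0 0
0 0 0 0
0 0 0 0
0 0 0 0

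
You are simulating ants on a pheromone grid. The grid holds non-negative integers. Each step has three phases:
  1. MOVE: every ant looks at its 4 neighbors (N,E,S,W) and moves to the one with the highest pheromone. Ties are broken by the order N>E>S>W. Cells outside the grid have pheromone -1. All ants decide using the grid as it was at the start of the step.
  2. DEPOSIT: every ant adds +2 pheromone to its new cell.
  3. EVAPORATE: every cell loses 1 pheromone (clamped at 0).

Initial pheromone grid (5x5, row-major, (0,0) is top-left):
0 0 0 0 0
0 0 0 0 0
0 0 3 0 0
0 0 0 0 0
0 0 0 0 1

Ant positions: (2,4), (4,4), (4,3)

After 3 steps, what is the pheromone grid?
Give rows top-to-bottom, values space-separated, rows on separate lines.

After step 1: ants at (1,4),(3,4),(4,4)
  0 0 0 0 0
  0 0 0 0 1
  0 0 2 0 0
  0 0 0 0 1
  0 0 0 0 2
After step 2: ants at (0,4),(4,4),(3,4)
  0 0 0 0 1
  0 0 0 0 0
  0 0 1 0 0
  0 0 0 0 2
  0 0 0 0 3
After step 3: ants at (1,4),(3,4),(4,4)
  0 0 0 0 0
  0 0 0 0 1
  0 0 0 0 0
  0 0 0 0 3
  0 0 0 0 4

0 0 0 0 0
0 0 0 0 1
0 0 0 0 0
0 0 0 0 3
0 0 0 0 4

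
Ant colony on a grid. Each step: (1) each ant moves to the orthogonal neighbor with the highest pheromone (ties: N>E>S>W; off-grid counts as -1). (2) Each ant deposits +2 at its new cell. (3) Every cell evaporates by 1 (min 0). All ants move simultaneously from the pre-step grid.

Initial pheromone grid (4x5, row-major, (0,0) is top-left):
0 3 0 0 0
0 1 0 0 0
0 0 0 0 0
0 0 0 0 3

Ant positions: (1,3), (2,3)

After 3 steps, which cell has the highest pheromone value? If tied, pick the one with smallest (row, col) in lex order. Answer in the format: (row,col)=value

Answer: (0,3)=3

Derivation:
Step 1: ant0:(1,3)->N->(0,3) | ant1:(2,3)->N->(1,3)
  grid max=2 at (0,1)
Step 2: ant0:(0,3)->S->(1,3) | ant1:(1,3)->N->(0,3)
  grid max=2 at (0,3)
Step 3: ant0:(1,3)->N->(0,3) | ant1:(0,3)->S->(1,3)
  grid max=3 at (0,3)
Final grid:
  0 0 0 3 0
  0 0 0 3 0
  0 0 0 0 0
  0 0 0 0 0
Max pheromone 3 at (0,3)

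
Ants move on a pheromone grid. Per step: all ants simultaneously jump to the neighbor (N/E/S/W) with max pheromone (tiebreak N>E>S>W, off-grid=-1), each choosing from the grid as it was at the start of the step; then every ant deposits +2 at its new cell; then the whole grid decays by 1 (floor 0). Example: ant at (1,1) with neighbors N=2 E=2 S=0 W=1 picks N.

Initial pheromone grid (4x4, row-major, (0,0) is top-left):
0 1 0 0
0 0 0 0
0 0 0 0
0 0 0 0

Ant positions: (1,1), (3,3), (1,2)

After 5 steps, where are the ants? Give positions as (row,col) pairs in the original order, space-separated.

Step 1: ant0:(1,1)->N->(0,1) | ant1:(3,3)->N->(2,3) | ant2:(1,2)->N->(0,2)
  grid max=2 at (0,1)
Step 2: ant0:(0,1)->E->(0,2) | ant1:(2,3)->N->(1,3) | ant2:(0,2)->W->(0,1)
  grid max=3 at (0,1)
Step 3: ant0:(0,2)->W->(0,1) | ant1:(1,3)->N->(0,3) | ant2:(0,1)->E->(0,2)
  grid max=4 at (0,1)
Step 4: ant0:(0,1)->E->(0,2) | ant1:(0,3)->W->(0,2) | ant2:(0,2)->W->(0,1)
  grid max=6 at (0,2)
Step 5: ant0:(0,2)->W->(0,1) | ant1:(0,2)->W->(0,1) | ant2:(0,1)->E->(0,2)
  grid max=8 at (0,1)

(0,1) (0,1) (0,2)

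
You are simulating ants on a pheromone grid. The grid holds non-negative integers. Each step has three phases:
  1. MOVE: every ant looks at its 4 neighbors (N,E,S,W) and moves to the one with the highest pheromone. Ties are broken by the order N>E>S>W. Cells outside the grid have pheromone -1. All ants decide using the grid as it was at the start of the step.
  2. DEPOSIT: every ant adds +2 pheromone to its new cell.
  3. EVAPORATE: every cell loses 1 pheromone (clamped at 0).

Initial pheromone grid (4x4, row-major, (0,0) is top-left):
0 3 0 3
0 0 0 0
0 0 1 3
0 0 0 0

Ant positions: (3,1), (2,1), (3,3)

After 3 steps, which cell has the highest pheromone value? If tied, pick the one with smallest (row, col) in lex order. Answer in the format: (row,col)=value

Answer: (2,3)=8

Derivation:
Step 1: ant0:(3,1)->N->(2,1) | ant1:(2,1)->E->(2,2) | ant2:(3,3)->N->(2,3)
  grid max=4 at (2,3)
Step 2: ant0:(2,1)->E->(2,2) | ant1:(2,2)->E->(2,3) | ant2:(2,3)->W->(2,2)
  grid max=5 at (2,2)
Step 3: ant0:(2,2)->E->(2,3) | ant1:(2,3)->W->(2,2) | ant2:(2,2)->E->(2,3)
  grid max=8 at (2,3)
Final grid:
  0 0 0 0
  0 0 0 0
  0 0 6 8
  0 0 0 0
Max pheromone 8 at (2,3)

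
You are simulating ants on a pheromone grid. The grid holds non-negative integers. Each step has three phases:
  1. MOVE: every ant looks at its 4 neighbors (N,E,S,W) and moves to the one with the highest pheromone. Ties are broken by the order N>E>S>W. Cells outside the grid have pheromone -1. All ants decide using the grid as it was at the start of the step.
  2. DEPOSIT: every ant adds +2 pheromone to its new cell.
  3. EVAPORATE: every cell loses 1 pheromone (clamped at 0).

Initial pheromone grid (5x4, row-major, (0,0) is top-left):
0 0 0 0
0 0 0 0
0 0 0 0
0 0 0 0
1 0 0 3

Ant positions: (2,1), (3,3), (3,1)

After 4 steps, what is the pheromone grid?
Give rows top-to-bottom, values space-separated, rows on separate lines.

After step 1: ants at (1,1),(4,3),(2,1)
  0 0 0 0
  0 1 0 0
  0 1 0 0
  0 0 0 0
  0 0 0 4
After step 2: ants at (2,1),(3,3),(1,1)
  0 0 0 0
  0 2 0 0
  0 2 0 0
  0 0 0 1
  0 0 0 3
After step 3: ants at (1,1),(4,3),(2,1)
  0 0 0 0
  0 3 0 0
  0 3 0 0
  0 0 0 0
  0 0 0 4
After step 4: ants at (2,1),(3,3),(1,1)
  0 0 0 0
  0 4 0 0
  0 4 0 0
  0 0 0 1
  0 0 0 3

0 0 0 0
0 4 0 0
0 4 0 0
0 0 0 1
0 0 0 3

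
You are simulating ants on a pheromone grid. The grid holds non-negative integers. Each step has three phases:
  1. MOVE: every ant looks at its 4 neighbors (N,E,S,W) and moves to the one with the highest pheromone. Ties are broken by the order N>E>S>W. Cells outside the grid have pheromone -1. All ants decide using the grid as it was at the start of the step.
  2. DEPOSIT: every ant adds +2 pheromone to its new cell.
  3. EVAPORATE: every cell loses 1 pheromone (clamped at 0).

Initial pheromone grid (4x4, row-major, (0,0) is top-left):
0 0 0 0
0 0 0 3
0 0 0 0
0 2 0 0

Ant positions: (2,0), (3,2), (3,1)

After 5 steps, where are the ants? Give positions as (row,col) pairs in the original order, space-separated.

Step 1: ant0:(2,0)->N->(1,0) | ant1:(3,2)->W->(3,1) | ant2:(3,1)->N->(2,1)
  grid max=3 at (3,1)
Step 2: ant0:(1,0)->N->(0,0) | ant1:(3,1)->N->(2,1) | ant2:(2,1)->S->(3,1)
  grid max=4 at (3,1)
Step 3: ant0:(0,0)->E->(0,1) | ant1:(2,1)->S->(3,1) | ant2:(3,1)->N->(2,1)
  grid max=5 at (3,1)
Step 4: ant0:(0,1)->E->(0,2) | ant1:(3,1)->N->(2,1) | ant2:(2,1)->S->(3,1)
  grid max=6 at (3,1)
Step 5: ant0:(0,2)->E->(0,3) | ant1:(2,1)->S->(3,1) | ant2:(3,1)->N->(2,1)
  grid max=7 at (3,1)

(0,3) (3,1) (2,1)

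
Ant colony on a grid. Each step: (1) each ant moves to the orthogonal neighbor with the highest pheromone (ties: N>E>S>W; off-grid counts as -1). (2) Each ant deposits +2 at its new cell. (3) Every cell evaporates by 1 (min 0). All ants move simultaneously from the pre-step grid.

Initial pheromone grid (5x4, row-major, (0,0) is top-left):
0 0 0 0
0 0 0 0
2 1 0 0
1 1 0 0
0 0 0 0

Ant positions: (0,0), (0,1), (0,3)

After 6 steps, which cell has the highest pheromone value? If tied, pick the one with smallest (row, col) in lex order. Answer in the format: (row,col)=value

Answer: (0,1)=10

Derivation:
Step 1: ant0:(0,0)->E->(0,1) | ant1:(0,1)->E->(0,2) | ant2:(0,3)->S->(1,3)
  grid max=1 at (0,1)
Step 2: ant0:(0,1)->E->(0,2) | ant1:(0,2)->W->(0,1) | ant2:(1,3)->N->(0,3)
  grid max=2 at (0,1)
Step 3: ant0:(0,2)->W->(0,1) | ant1:(0,1)->E->(0,2) | ant2:(0,3)->W->(0,2)
  grid max=5 at (0,2)
Step 4: ant0:(0,1)->E->(0,2) | ant1:(0,2)->W->(0,1) | ant2:(0,2)->W->(0,1)
  grid max=6 at (0,1)
Step 5: ant0:(0,2)->W->(0,1) | ant1:(0,1)->E->(0,2) | ant2:(0,1)->E->(0,2)
  grid max=9 at (0,2)
Step 6: ant0:(0,1)->E->(0,2) | ant1:(0,2)->W->(0,1) | ant2:(0,2)->W->(0,1)
  grid max=10 at (0,1)
Final grid:
  0 10 10 0
  0 0 0 0
  0 0 0 0
  0 0 0 0
  0 0 0 0
Max pheromone 10 at (0,1)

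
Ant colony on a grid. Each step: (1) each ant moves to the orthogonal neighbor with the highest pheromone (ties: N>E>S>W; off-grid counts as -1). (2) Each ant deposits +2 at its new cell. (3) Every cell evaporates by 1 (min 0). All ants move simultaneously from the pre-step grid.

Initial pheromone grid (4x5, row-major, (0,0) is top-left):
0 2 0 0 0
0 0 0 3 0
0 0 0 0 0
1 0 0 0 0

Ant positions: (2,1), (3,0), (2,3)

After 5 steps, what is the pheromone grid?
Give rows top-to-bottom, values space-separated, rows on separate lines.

After step 1: ants at (1,1),(2,0),(1,3)
  0 1 0 0 0
  0 1 0 4 0
  1 0 0 0 0
  0 0 0 0 0
After step 2: ants at (0,1),(1,0),(0,3)
  0 2 0 1 0
  1 0 0 3 0
  0 0 0 0 0
  0 0 0 0 0
After step 3: ants at (0,2),(0,0),(1,3)
  1 1 1 0 0
  0 0 0 4 0
  0 0 0 0 0
  0 0 0 0 0
After step 4: ants at (0,1),(0,1),(0,3)
  0 4 0 1 0
  0 0 0 3 0
  0 0 0 0 0
  0 0 0 0 0
After step 5: ants at (0,2),(0,2),(1,3)
  0 3 3 0 0
  0 0 0 4 0
  0 0 0 0 0
  0 0 0 0 0

0 3 3 0 0
0 0 0 4 0
0 0 0 0 0
0 0 0 0 0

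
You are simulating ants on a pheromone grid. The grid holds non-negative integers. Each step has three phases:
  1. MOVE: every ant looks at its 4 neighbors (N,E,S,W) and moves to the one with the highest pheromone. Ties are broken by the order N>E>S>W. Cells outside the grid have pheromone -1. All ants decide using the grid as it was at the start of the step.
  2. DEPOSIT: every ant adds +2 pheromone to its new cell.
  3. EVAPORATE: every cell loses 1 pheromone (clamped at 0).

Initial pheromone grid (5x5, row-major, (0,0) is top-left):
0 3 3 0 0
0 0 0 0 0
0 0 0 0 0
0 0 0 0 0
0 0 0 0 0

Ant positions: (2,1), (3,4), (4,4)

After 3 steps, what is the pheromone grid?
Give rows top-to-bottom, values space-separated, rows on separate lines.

After step 1: ants at (1,1),(2,4),(3,4)
  0 2 2 0 0
  0 1 0 0 0
  0 0 0 0 1
  0 0 0 0 1
  0 0 0 0 0
After step 2: ants at (0,1),(3,4),(2,4)
  0 3 1 0 0
  0 0 0 0 0
  0 0 0 0 2
  0 0 0 0 2
  0 0 0 0 0
After step 3: ants at (0,2),(2,4),(3,4)
  0 2 2 0 0
  0 0 0 0 0
  0 0 0 0 3
  0 0 0 0 3
  0 0 0 0 0

0 2 2 0 0
0 0 0 0 0
0 0 0 0 3
0 0 0 0 3
0 0 0 0 0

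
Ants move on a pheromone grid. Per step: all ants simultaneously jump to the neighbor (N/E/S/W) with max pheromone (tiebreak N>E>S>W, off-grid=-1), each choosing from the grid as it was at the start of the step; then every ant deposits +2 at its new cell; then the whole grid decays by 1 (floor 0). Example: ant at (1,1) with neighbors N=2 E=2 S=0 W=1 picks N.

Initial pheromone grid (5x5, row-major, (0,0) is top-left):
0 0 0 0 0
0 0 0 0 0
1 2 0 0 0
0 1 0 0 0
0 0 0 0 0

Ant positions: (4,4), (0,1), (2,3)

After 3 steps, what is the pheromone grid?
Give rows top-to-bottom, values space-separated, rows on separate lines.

After step 1: ants at (3,4),(0,2),(1,3)
  0 0 1 0 0
  0 0 0 1 0
  0 1 0 0 0
  0 0 0 0 1
  0 0 0 0 0
After step 2: ants at (2,4),(0,3),(0,3)
  0 0 0 3 0
  0 0 0 0 0
  0 0 0 0 1
  0 0 0 0 0
  0 0 0 0 0
After step 3: ants at (1,4),(0,4),(0,4)
  0 0 0 2 3
  0 0 0 0 1
  0 0 0 0 0
  0 0 0 0 0
  0 0 0 0 0

0 0 0 2 3
0 0 0 0 1
0 0 0 0 0
0 0 0 0 0
0 0 0 0 0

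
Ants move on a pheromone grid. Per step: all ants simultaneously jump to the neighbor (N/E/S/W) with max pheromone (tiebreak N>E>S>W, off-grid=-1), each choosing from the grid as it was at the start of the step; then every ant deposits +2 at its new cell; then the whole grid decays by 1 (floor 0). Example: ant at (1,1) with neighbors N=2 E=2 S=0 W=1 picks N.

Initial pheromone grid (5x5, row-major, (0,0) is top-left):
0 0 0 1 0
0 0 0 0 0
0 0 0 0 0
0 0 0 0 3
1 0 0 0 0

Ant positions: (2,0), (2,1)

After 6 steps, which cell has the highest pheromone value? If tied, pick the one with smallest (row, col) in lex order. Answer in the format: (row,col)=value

Step 1: ant0:(2,0)->N->(1,0) | ant1:(2,1)->N->(1,1)
  grid max=2 at (3,4)
Step 2: ant0:(1,0)->E->(1,1) | ant1:(1,1)->W->(1,0)
  grid max=2 at (1,0)
Step 3: ant0:(1,1)->W->(1,0) | ant1:(1,0)->E->(1,1)
  grid max=3 at (1,0)
Step 4: ant0:(1,0)->E->(1,1) | ant1:(1,1)->W->(1,0)
  grid max=4 at (1,0)
Step 5: ant0:(1,1)->W->(1,0) | ant1:(1,0)->E->(1,1)
  grid max=5 at (1,0)
Step 6: ant0:(1,0)->E->(1,1) | ant1:(1,1)->W->(1,0)
  grid max=6 at (1,0)
Final grid:
  0 0 0 0 0
  6 6 0 0 0
  0 0 0 0 0
  0 0 0 0 0
  0 0 0 0 0
Max pheromone 6 at (1,0)

Answer: (1,0)=6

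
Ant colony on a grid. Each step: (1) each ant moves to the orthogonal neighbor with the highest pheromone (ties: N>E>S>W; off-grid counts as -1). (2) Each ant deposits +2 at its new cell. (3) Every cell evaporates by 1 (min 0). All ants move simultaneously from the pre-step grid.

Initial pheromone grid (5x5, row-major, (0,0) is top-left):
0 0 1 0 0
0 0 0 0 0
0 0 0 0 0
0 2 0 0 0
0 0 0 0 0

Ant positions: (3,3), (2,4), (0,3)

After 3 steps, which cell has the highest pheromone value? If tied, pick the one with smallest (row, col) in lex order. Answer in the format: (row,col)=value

Answer: (0,3)=4

Derivation:
Step 1: ant0:(3,3)->N->(2,3) | ant1:(2,4)->N->(1,4) | ant2:(0,3)->W->(0,2)
  grid max=2 at (0,2)
Step 2: ant0:(2,3)->N->(1,3) | ant1:(1,4)->N->(0,4) | ant2:(0,2)->E->(0,3)
  grid max=1 at (0,2)
Step 3: ant0:(1,3)->N->(0,3) | ant1:(0,4)->W->(0,3) | ant2:(0,3)->E->(0,4)
  grid max=4 at (0,3)
Final grid:
  0 0 0 4 2
  0 0 0 0 0
  0 0 0 0 0
  0 0 0 0 0
  0 0 0 0 0
Max pheromone 4 at (0,3)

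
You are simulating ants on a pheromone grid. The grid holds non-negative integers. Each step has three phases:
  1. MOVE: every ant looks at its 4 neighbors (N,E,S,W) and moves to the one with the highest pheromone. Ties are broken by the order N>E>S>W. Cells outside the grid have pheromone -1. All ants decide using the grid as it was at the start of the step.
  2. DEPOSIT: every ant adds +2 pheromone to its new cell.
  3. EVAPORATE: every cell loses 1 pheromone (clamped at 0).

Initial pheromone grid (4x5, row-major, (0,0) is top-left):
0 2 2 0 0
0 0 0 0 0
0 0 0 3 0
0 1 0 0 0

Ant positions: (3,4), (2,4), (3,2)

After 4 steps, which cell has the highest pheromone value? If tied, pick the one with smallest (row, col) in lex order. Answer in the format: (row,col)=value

Step 1: ant0:(3,4)->N->(2,4) | ant1:(2,4)->W->(2,3) | ant2:(3,2)->W->(3,1)
  grid max=4 at (2,3)
Step 2: ant0:(2,4)->W->(2,3) | ant1:(2,3)->E->(2,4) | ant2:(3,1)->N->(2,1)
  grid max=5 at (2,3)
Step 3: ant0:(2,3)->E->(2,4) | ant1:(2,4)->W->(2,3) | ant2:(2,1)->S->(3,1)
  grid max=6 at (2,3)
Step 4: ant0:(2,4)->W->(2,3) | ant1:(2,3)->E->(2,4) | ant2:(3,1)->N->(2,1)
  grid max=7 at (2,3)
Final grid:
  0 0 0 0 0
  0 0 0 0 0
  0 1 0 7 4
  0 1 0 0 0
Max pheromone 7 at (2,3)

Answer: (2,3)=7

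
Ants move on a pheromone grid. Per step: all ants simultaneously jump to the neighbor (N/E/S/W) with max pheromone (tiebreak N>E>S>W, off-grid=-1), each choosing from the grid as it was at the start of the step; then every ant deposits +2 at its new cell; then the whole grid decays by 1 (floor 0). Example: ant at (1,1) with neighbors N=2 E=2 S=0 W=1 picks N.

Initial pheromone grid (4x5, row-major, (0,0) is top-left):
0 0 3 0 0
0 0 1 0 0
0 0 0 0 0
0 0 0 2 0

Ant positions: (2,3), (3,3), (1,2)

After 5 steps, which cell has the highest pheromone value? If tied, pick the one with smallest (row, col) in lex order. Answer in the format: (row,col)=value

Answer: (3,3)=7

Derivation:
Step 1: ant0:(2,3)->S->(3,3) | ant1:(3,3)->N->(2,3) | ant2:(1,2)->N->(0,2)
  grid max=4 at (0,2)
Step 2: ant0:(3,3)->N->(2,3) | ant1:(2,3)->S->(3,3) | ant2:(0,2)->E->(0,3)
  grid max=4 at (3,3)
Step 3: ant0:(2,3)->S->(3,3) | ant1:(3,3)->N->(2,3) | ant2:(0,3)->W->(0,2)
  grid max=5 at (3,3)
Step 4: ant0:(3,3)->N->(2,3) | ant1:(2,3)->S->(3,3) | ant2:(0,2)->E->(0,3)
  grid max=6 at (3,3)
Step 5: ant0:(2,3)->S->(3,3) | ant1:(3,3)->N->(2,3) | ant2:(0,3)->W->(0,2)
  grid max=7 at (3,3)
Final grid:
  0 0 4 0 0
  0 0 0 0 0
  0 0 0 5 0
  0 0 0 7 0
Max pheromone 7 at (3,3)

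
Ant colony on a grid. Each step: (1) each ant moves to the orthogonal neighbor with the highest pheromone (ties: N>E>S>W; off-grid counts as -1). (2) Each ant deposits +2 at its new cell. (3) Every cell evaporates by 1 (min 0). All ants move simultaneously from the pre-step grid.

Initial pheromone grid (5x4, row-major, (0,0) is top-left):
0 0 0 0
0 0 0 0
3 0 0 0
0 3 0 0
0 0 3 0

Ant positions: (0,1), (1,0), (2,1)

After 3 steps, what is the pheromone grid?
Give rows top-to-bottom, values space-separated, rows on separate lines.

After step 1: ants at (0,2),(2,0),(3,1)
  0 0 1 0
  0 0 0 0
  4 0 0 0
  0 4 0 0
  0 0 2 0
After step 2: ants at (0,3),(1,0),(2,1)
  0 0 0 1
  1 0 0 0
  3 1 0 0
  0 3 0 0
  0 0 1 0
After step 3: ants at (1,3),(2,0),(3,1)
  0 0 0 0
  0 0 0 1
  4 0 0 0
  0 4 0 0
  0 0 0 0

0 0 0 0
0 0 0 1
4 0 0 0
0 4 0 0
0 0 0 0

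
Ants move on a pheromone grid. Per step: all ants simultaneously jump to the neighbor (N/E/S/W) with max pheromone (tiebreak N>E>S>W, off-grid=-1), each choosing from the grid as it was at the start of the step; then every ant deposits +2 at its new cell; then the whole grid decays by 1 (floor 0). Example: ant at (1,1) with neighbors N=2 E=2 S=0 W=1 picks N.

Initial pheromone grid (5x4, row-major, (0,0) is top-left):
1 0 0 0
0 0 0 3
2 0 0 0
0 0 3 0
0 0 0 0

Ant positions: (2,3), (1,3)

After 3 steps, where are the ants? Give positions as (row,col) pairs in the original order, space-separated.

Step 1: ant0:(2,3)->N->(1,3) | ant1:(1,3)->N->(0,3)
  grid max=4 at (1,3)
Step 2: ant0:(1,3)->N->(0,3) | ant1:(0,3)->S->(1,3)
  grid max=5 at (1,3)
Step 3: ant0:(0,3)->S->(1,3) | ant1:(1,3)->N->(0,3)
  grid max=6 at (1,3)

(1,3) (0,3)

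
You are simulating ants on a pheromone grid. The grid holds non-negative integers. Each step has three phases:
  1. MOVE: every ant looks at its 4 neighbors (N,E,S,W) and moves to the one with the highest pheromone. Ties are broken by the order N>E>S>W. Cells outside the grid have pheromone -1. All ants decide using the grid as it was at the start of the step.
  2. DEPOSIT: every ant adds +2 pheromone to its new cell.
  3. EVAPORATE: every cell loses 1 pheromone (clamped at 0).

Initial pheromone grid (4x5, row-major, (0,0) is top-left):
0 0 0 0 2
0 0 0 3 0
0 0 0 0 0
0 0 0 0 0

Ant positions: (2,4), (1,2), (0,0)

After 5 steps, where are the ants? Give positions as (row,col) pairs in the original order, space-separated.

Step 1: ant0:(2,4)->N->(1,4) | ant1:(1,2)->E->(1,3) | ant2:(0,0)->E->(0,1)
  grid max=4 at (1,3)
Step 2: ant0:(1,4)->W->(1,3) | ant1:(1,3)->E->(1,4) | ant2:(0,1)->E->(0,2)
  grid max=5 at (1,3)
Step 3: ant0:(1,3)->E->(1,4) | ant1:(1,4)->W->(1,3) | ant2:(0,2)->E->(0,3)
  grid max=6 at (1,3)
Step 4: ant0:(1,4)->W->(1,3) | ant1:(1,3)->E->(1,4) | ant2:(0,3)->S->(1,3)
  grid max=9 at (1,3)
Step 5: ant0:(1,3)->E->(1,4) | ant1:(1,4)->W->(1,3) | ant2:(1,3)->E->(1,4)
  grid max=10 at (1,3)

(1,4) (1,3) (1,4)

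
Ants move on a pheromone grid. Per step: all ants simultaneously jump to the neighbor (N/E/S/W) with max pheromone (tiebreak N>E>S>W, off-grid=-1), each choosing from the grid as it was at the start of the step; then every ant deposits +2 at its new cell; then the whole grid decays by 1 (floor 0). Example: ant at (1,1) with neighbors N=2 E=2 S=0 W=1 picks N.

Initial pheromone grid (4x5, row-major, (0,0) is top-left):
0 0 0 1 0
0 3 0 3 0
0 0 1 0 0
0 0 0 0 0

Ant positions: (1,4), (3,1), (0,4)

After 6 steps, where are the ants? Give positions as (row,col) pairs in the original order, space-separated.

Step 1: ant0:(1,4)->W->(1,3) | ant1:(3,1)->N->(2,1) | ant2:(0,4)->W->(0,3)
  grid max=4 at (1,3)
Step 2: ant0:(1,3)->N->(0,3) | ant1:(2,1)->N->(1,1) | ant2:(0,3)->S->(1,3)
  grid max=5 at (1,3)
Step 3: ant0:(0,3)->S->(1,3) | ant1:(1,1)->N->(0,1) | ant2:(1,3)->N->(0,3)
  grid max=6 at (1,3)
Step 4: ant0:(1,3)->N->(0,3) | ant1:(0,1)->S->(1,1) | ant2:(0,3)->S->(1,3)
  grid max=7 at (1,3)
Step 5: ant0:(0,3)->S->(1,3) | ant1:(1,1)->N->(0,1) | ant2:(1,3)->N->(0,3)
  grid max=8 at (1,3)
Step 6: ant0:(1,3)->N->(0,3) | ant1:(0,1)->S->(1,1) | ant2:(0,3)->S->(1,3)
  grid max=9 at (1,3)

(0,3) (1,1) (1,3)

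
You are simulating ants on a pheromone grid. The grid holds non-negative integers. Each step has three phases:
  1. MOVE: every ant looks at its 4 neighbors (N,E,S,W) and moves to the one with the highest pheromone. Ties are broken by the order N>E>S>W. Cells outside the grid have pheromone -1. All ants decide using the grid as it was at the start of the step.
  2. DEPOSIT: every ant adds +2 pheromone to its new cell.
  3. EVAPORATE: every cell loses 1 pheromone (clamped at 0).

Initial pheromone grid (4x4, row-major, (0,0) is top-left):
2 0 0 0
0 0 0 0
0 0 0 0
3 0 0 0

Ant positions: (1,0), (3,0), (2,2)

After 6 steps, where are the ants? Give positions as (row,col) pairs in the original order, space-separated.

Step 1: ant0:(1,0)->N->(0,0) | ant1:(3,0)->N->(2,0) | ant2:(2,2)->N->(1,2)
  grid max=3 at (0,0)
Step 2: ant0:(0,0)->E->(0,1) | ant1:(2,0)->S->(3,0) | ant2:(1,2)->N->(0,2)
  grid max=3 at (3,0)
Step 3: ant0:(0,1)->W->(0,0) | ant1:(3,0)->N->(2,0) | ant2:(0,2)->W->(0,1)
  grid max=3 at (0,0)
Step 4: ant0:(0,0)->E->(0,1) | ant1:(2,0)->S->(3,0) | ant2:(0,1)->W->(0,0)
  grid max=4 at (0,0)
Step 5: ant0:(0,1)->W->(0,0) | ant1:(3,0)->N->(2,0) | ant2:(0,0)->E->(0,1)
  grid max=5 at (0,0)
Step 6: ant0:(0,0)->E->(0,1) | ant1:(2,0)->S->(3,0) | ant2:(0,1)->W->(0,0)
  grid max=6 at (0,0)

(0,1) (3,0) (0,0)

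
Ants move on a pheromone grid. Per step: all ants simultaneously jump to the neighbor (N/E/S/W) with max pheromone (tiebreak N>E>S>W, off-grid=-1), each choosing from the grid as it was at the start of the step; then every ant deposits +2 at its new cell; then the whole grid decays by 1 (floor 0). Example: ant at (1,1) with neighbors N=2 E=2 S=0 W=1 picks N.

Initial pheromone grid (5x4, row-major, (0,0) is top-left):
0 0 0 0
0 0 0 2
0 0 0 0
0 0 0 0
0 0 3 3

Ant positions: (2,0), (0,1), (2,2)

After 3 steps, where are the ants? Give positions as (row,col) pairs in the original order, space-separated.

Step 1: ant0:(2,0)->N->(1,0) | ant1:(0,1)->E->(0,2) | ant2:(2,2)->N->(1,2)
  grid max=2 at (4,2)
Step 2: ant0:(1,0)->N->(0,0) | ant1:(0,2)->S->(1,2) | ant2:(1,2)->N->(0,2)
  grid max=2 at (0,2)
Step 3: ant0:(0,0)->E->(0,1) | ant1:(1,2)->N->(0,2) | ant2:(0,2)->S->(1,2)
  grid max=3 at (0,2)

(0,1) (0,2) (1,2)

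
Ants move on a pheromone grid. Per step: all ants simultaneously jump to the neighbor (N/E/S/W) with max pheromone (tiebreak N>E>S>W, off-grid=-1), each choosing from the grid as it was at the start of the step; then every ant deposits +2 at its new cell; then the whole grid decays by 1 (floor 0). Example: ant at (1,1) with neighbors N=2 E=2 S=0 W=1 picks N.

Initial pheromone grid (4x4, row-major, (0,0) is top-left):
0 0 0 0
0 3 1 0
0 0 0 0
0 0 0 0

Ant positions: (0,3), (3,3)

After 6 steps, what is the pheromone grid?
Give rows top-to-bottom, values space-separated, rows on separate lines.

After step 1: ants at (1,3),(2,3)
  0 0 0 0
  0 2 0 1
  0 0 0 1
  0 0 0 0
After step 2: ants at (2,3),(1,3)
  0 0 0 0
  0 1 0 2
  0 0 0 2
  0 0 0 0
After step 3: ants at (1,3),(2,3)
  0 0 0 0
  0 0 0 3
  0 0 0 3
  0 0 0 0
After step 4: ants at (2,3),(1,3)
  0 0 0 0
  0 0 0 4
  0 0 0 4
  0 0 0 0
After step 5: ants at (1,3),(2,3)
  0 0 0 0
  0 0 0 5
  0 0 0 5
  0 0 0 0
After step 6: ants at (2,3),(1,3)
  0 0 0 0
  0 0 0 6
  0 0 0 6
  0 0 0 0

0 0 0 0
0 0 0 6
0 0 0 6
0 0 0 0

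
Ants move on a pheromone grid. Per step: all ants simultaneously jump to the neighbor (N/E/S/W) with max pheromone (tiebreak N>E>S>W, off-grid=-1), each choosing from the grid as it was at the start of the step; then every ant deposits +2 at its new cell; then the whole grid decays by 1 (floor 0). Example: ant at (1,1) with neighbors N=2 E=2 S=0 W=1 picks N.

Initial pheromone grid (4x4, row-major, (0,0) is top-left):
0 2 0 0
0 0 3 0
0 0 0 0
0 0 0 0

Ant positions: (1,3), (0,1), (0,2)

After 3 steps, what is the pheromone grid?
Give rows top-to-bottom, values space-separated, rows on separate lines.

After step 1: ants at (1,2),(0,2),(1,2)
  0 1 1 0
  0 0 6 0
  0 0 0 0
  0 0 0 0
After step 2: ants at (0,2),(1,2),(0,2)
  0 0 4 0
  0 0 7 0
  0 0 0 0
  0 0 0 0
After step 3: ants at (1,2),(0,2),(1,2)
  0 0 5 0
  0 0 10 0
  0 0 0 0
  0 0 0 0

0 0 5 0
0 0 10 0
0 0 0 0
0 0 0 0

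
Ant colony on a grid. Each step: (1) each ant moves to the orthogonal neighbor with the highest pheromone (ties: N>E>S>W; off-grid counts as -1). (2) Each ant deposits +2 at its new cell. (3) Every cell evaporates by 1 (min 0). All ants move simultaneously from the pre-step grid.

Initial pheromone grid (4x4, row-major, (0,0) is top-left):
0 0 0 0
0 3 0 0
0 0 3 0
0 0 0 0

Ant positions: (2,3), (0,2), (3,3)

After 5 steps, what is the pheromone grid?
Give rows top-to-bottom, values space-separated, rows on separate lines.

After step 1: ants at (2,2),(0,3),(2,3)
  0 0 0 1
  0 2 0 0
  0 0 4 1
  0 0 0 0
After step 2: ants at (2,3),(1,3),(2,2)
  0 0 0 0
  0 1 0 1
  0 0 5 2
  0 0 0 0
After step 3: ants at (2,2),(2,3),(2,3)
  0 0 0 0
  0 0 0 0
  0 0 6 5
  0 0 0 0
After step 4: ants at (2,3),(2,2),(2,2)
  0 0 0 0
  0 0 0 0
  0 0 9 6
  0 0 0 0
After step 5: ants at (2,2),(2,3),(2,3)
  0 0 0 0
  0 0 0 0
  0 0 10 9
  0 0 0 0

0 0 0 0
0 0 0 0
0 0 10 9
0 0 0 0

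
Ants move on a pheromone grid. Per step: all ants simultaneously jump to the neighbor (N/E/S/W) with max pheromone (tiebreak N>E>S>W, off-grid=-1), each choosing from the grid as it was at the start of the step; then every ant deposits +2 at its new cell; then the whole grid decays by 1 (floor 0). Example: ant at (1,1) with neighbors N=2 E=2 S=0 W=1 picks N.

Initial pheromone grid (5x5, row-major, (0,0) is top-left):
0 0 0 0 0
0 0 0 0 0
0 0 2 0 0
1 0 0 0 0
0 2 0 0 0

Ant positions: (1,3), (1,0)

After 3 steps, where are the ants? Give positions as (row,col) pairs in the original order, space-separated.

Step 1: ant0:(1,3)->N->(0,3) | ant1:(1,0)->N->(0,0)
  grid max=1 at (0,0)
Step 2: ant0:(0,3)->E->(0,4) | ant1:(0,0)->E->(0,1)
  grid max=1 at (0,1)
Step 3: ant0:(0,4)->S->(1,4) | ant1:(0,1)->E->(0,2)
  grid max=1 at (0,2)

(1,4) (0,2)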